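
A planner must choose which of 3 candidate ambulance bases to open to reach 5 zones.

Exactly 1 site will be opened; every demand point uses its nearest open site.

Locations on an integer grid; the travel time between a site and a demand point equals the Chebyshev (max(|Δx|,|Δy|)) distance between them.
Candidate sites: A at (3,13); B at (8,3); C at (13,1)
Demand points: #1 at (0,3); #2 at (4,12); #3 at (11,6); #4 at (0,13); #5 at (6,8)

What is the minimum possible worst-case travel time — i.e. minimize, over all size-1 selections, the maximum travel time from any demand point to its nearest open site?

Open {A}.
  Farthest demand point is #1 at travel time 10 (to A); all others are ≤ 10.
With {B} the worst case is 10.
With {C} the worst case is 13.
No size-1 selection achieves below 10.

10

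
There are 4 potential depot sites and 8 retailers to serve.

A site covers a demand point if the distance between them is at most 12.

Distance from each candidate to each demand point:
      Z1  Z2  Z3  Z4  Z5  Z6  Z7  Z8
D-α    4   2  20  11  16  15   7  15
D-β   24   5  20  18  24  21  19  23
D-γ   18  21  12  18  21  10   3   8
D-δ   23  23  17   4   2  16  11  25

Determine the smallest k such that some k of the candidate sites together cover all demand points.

Coverage sets (demand points within 12 of each site):
  D-α: {Z1, Z2, Z4, Z7}
  D-β: {Z2}
  D-γ: {Z3, Z6, Z7, Z8}
  D-δ: {Z4, Z5, Z7}
No 2 sites suffice: every size-2 union leaves at least one demand point uncovered.
But {D-α, D-γ, D-δ} covers everything, so the minimum is 3.

3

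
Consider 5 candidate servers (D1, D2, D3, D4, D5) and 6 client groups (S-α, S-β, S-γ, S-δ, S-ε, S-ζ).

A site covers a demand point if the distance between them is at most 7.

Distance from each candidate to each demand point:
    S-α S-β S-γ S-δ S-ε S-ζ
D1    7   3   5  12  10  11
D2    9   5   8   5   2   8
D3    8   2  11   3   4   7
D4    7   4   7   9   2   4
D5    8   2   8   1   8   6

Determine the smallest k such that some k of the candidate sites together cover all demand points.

2

Coverage sets (demand points within 7 of each site):
  D1: {S-α, S-β, S-γ}
  D2: {S-β, S-δ, S-ε}
  D3: {S-β, S-δ, S-ε, S-ζ}
  D4: {S-α, S-β, S-γ, S-ε, S-ζ}
  D5: {S-β, S-δ, S-ζ}
No single site covers all 6 demand points.
But {D1, D3} covers everything, so the minimum is 2.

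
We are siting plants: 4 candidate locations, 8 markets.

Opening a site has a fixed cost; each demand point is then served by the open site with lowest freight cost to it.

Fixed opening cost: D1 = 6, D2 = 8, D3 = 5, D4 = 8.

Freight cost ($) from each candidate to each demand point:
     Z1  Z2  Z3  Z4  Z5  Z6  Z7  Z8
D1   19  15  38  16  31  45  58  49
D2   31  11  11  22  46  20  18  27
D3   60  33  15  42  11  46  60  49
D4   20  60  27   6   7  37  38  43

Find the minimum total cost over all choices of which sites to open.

136

Open {D2, D4}: assign each demand point to its cheapest open site.
  Z1→D4 20, Z2→D2 11, Z3→D2 11, Z4→D4 6, Z5→D4 7, Z6→D2 20, Z7→D2 18, Z8→D2 27
  freight cost 120, fixed 16 → total 136.
Compare {D1, D2, D4}: freight cost 119 + fixed 22 = 141.
Compare {D2, D3, D4}: freight cost 120 + fixed 21 = 141.
Compare {D1, D2, D3, D4}: freight cost 119 + fixed 27 = 146.
All other subsets cost ≥ 141. Minimum total cost: 136.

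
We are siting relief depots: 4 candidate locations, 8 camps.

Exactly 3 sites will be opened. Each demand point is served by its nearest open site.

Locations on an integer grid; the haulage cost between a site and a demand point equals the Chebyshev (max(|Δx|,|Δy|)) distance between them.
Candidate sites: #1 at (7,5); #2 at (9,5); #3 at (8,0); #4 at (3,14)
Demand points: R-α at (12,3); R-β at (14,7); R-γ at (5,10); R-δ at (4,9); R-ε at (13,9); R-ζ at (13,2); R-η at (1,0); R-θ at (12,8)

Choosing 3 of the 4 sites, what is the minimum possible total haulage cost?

Open {#1, #2, #4}.
  R-α→#2 3, R-β→#2 5, R-γ→#4 4, R-δ→#1 4, R-ε→#2 4, R-ζ→#2 4, R-η→#1 6, R-θ→#2 3  ⇒ total 33.
Compare {#1, #2, #3}: total 34.
Compare {#2, #3, #4}: total 35.
No size-3 selection does better; minimum is 33.

33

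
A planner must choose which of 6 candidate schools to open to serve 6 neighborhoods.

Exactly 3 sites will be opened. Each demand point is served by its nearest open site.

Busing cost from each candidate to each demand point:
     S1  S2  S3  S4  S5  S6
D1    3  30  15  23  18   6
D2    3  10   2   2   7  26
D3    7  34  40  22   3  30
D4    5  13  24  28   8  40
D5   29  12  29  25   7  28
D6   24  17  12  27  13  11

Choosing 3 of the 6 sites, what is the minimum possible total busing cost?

Open {D1, D2, D3}.
  S1→D1 3, S2→D2 10, S3→D2 2, S4→D2 2, S5→D3 3, S6→D1 6  ⇒ total 26.
Compare {D1, D2, D4}: total 30.
Compare {D1, D2, D5}: total 30.
No size-3 selection does better; minimum is 26.

26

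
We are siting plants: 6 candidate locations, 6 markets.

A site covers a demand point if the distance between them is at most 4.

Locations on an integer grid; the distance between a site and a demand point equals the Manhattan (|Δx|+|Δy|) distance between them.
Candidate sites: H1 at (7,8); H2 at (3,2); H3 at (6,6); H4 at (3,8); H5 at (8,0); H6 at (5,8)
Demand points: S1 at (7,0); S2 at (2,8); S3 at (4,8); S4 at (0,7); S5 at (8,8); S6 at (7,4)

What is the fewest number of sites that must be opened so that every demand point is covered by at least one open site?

3

Coverage sets (demand points within 4 of each site):
  H1: {S3, S5, S6}
  H2: {}
  H3: {S3, S5, S6}
  H4: {S2, S3, S4}
  H5: {S1}
  H6: {S2, S3, S5}
No 2 sites suffice: every size-2 union leaves at least one demand point uncovered.
But {H1, H4, H5} covers everything, so the minimum is 3.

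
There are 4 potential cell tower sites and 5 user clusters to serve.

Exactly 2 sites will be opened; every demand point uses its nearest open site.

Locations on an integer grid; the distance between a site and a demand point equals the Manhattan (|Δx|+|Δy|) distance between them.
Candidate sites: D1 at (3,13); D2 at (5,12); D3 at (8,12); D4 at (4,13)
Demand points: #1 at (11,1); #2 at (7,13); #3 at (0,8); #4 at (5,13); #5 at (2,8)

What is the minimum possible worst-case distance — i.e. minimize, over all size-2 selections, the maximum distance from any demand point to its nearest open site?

14

Open {D1, D3}.
  Farthest demand point is #1 at distance 14 (to D3); all others are ≤ 14.
With {D2, D3} the worst case is 14.
With {D3, D4} the worst case is 14.
No size-2 selection achieves below 14.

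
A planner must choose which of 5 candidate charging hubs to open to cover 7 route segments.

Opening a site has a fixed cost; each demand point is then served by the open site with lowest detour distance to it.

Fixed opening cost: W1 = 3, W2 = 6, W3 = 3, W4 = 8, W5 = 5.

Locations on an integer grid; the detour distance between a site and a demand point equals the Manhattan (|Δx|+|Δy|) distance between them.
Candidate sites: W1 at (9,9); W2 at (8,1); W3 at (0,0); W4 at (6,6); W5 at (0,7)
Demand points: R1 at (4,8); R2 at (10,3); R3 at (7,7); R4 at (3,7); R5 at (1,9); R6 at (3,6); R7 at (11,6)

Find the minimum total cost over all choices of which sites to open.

39

Open {W1, W5}: assign each demand point to its cheapest open site.
  R1→W5 5, R2→W1 7, R3→W1 4, R4→W5 3, R5→W5 3, R6→W5 4, R7→W1 5
  detour distance 31, fixed 8 → total 39.
Compare {W4, W5}: detour distance 27 + fixed 13 = 40.
Compare {W4}: detour distance 33 + fixed 8 = 41.
Compare {W1, W2, W5}: detour distance 28 + fixed 14 = 42.
All other subsets cost ≥ 40. Minimum total cost: 39.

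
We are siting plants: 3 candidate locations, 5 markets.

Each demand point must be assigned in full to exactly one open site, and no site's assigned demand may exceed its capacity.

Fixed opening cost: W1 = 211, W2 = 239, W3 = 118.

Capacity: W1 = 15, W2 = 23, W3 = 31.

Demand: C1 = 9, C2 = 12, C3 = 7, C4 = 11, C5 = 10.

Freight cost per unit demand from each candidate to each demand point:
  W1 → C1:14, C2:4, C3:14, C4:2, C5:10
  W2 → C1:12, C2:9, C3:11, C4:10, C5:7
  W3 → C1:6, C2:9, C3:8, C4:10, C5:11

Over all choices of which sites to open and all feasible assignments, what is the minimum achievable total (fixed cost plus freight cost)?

Open {W2, W3}; cheapest assignment that respects the capacities:
  W2 (cap 23, load 22): C2, C5 — cost 12×9 + 10×7 = 178
  W3 (cap 31, load 27): C1, C3, C4 — cost 9×6 + 7×8 + 11×10 = 220
  Shipping 398, fixed 357 → total 755.
  Any other capacity-feasible assignment to {W2, W3} ships for at least 398.
Compare {W1, W2, W3}: its best feasible assignment gives total 878.
Every other set of open sites that can feasibly serve all demand totals ≥ 878 even under its best assignment. Minimum: 755.

755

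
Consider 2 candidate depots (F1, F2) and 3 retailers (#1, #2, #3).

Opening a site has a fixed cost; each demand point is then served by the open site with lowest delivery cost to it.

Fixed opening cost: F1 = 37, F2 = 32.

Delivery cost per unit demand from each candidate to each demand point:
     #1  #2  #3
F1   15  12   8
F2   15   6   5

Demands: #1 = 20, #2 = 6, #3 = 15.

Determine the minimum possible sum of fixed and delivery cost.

443

Open {F2}: assign each demand point to its cheapest open site.
  #1→F2 20×15=300, #2→F2 6×6=36, #3→F2 15×5=75
  delivery cost 411, fixed 32 → total 443.
Compare {F1, F2}: delivery cost 411 + fixed 69 = 480.
Compare {F1}: delivery cost 492 + fixed 37 = 529.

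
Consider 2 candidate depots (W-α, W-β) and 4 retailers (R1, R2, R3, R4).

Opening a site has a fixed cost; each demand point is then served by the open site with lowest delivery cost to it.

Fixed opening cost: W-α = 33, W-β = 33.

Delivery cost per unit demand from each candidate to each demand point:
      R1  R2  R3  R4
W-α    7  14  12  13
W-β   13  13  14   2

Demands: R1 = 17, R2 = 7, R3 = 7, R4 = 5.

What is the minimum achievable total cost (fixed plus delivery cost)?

Open {W-α, W-β}: assign each demand point to its cheapest open site.
  R1→W-α 17×7=119, R2→W-β 7×13=91, R3→W-α 7×12=84, R4→W-β 5×2=10
  delivery cost 304, fixed 66 → total 370.
Compare {W-α}: delivery cost 366 + fixed 33 = 399.
Compare {W-β}: delivery cost 420 + fixed 33 = 453.

370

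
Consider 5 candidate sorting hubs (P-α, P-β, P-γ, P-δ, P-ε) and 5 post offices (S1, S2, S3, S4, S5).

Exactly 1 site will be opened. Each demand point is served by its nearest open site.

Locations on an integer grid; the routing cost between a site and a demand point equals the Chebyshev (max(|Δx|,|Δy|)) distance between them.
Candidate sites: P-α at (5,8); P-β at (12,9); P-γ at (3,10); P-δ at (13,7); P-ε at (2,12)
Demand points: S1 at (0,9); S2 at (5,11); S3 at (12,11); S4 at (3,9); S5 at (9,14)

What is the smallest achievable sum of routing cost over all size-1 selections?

21

Open {P-γ}.
  S1→P-γ 3, S2→P-γ 2, S3→P-γ 9, S4→P-γ 1, S5→P-γ 6  ⇒ total 21.
Compare {P-α}: total 23.
Compare {P-ε}: total 26.
No size-1 selection does better; minimum is 21.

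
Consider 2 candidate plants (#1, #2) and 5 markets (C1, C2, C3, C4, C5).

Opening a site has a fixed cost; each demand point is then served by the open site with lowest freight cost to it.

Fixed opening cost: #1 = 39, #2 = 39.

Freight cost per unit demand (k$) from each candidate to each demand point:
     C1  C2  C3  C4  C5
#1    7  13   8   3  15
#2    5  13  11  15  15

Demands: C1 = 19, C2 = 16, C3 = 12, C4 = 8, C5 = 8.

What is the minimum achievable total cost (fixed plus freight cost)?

Open {#1}: assign each demand point to its cheapest open site.
  C1→#1 19×7=133, C2→#1 16×13=208, C3→#1 12×8=96, C4→#1 8×3=24, C5→#1 8×15=120
  freight cost 581, fixed 39 → total 620.
Compare {#1, #2}: freight cost 543 + fixed 78 = 621.
Compare {#2}: freight cost 675 + fixed 39 = 714.

620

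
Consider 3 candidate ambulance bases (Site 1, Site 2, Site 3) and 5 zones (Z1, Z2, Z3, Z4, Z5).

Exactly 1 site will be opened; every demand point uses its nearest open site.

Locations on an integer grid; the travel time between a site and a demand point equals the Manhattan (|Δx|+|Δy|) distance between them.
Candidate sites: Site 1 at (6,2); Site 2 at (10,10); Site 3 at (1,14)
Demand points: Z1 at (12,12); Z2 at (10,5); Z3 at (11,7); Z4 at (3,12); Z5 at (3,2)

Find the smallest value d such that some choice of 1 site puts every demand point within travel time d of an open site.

Open {Site 2}.
  Farthest demand point is Z5 at travel time 15 (to Site 2); all others are ≤ 15.
With {Site 1} the worst case is 16.
With {Site 3} the worst case is 18.
No size-1 selection achieves below 15.

15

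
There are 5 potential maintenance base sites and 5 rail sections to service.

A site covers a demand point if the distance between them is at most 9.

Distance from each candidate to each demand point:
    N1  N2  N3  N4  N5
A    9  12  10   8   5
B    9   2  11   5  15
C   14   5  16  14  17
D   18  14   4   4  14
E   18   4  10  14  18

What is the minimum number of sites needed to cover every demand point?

3

Coverage sets (demand points within 9 of each site):
  A: {N1, N4, N5}
  B: {N1, N2, N4}
  C: {N2}
  D: {N3, N4}
  E: {N2}
No 2 sites suffice: every size-2 union leaves at least one demand point uncovered.
But {A, B, D} covers everything, so the minimum is 3.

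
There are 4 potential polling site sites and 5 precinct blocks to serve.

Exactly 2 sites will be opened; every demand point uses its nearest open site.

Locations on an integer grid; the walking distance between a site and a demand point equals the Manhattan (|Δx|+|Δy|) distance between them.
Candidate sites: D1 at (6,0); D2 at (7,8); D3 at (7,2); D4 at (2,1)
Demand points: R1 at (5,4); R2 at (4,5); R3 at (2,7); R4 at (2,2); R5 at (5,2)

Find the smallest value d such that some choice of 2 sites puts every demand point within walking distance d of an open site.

6

Open {D1, D2}.
  Farthest demand point is R2 at walking distance 6 (to D2); all others are ≤ 6.
With {D1, D4} the worst case is 6.
With {D2, D3} the worst case is 6.
No size-2 selection achieves below 6.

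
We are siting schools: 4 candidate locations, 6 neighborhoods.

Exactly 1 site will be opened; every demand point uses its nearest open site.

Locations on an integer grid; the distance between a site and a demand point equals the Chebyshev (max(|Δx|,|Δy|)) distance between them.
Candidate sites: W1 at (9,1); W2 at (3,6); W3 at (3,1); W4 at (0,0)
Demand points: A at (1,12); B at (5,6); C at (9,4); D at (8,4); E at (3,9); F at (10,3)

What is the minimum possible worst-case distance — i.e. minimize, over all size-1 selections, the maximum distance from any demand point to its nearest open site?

Open {W2}.
  Farthest demand point is F at distance 7 (to W2); all others are ≤ 7.
With {W1} the worst case is 11.
With {W3} the worst case is 11.
No size-1 selection achieves below 7.

7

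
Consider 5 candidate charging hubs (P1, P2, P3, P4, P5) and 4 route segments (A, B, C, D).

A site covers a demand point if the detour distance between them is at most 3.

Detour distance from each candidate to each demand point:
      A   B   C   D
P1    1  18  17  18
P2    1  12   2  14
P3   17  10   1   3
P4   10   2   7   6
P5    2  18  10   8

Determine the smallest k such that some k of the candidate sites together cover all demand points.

3

Coverage sets (demand points within 3 of each site):
  P1: {A}
  P2: {A, C}
  P3: {C, D}
  P4: {B}
  P5: {A}
No 2 sites suffice: every size-2 union leaves at least one demand point uncovered.
But {P1, P3, P4} covers everything, so the minimum is 3.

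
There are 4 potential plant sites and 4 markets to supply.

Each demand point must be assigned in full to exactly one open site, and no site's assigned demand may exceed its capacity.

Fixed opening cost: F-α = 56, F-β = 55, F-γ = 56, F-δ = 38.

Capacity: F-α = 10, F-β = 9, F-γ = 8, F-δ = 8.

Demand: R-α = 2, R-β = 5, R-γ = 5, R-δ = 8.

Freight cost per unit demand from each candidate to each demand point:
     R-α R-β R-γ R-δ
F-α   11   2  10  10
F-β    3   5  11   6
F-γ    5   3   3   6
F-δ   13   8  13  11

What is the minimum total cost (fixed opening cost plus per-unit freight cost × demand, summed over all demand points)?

250

Open {F-α, F-β, F-γ}; cheapest assignment that respects the capacities:
  F-α (cap 10, load 5): R-β — cost 5×2 = 10
  F-β (cap 9, load 8): R-δ — cost 8×6 = 48
  F-γ (cap 8, load 7): R-α, R-γ — cost 2×5 + 5×3 = 25
  Shipping 83, fixed 167 → total 250.
  Any other capacity-feasible assignment to {F-α, F-β, F-γ} ships for at least 83.
Compare {F-β, F-γ, F-δ}: its best feasible assignment gives total 262.
Compare {F-α, F-γ, F-δ}: its best feasible assignment gives total 273.
Every other set of open sites that can feasibly serve all demand totals ≥ 262 even under its best assignment. Minimum: 250.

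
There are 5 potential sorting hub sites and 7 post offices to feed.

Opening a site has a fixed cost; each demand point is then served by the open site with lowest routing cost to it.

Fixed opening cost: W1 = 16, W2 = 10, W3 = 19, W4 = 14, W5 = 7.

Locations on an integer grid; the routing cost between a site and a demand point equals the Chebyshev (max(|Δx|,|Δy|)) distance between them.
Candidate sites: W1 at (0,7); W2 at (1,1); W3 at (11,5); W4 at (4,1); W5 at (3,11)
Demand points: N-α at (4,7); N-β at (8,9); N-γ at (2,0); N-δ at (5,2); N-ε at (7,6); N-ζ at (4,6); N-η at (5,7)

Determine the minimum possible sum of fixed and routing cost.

Open {W2, W5}: assign each demand point to its cheapest open site.
  N-α→W5 4, N-β→W5 5, N-γ→W2 1, N-δ→W2 4, N-ε→W5 5, N-ζ→W2 5, N-η→W5 4
  routing cost 28, fixed 17 → total 45.
Compare {W2}: routing cost 36 + fixed 10 = 46.
Compare {W4}: routing cost 33 + fixed 14 = 47.
Compare {W4, W5}: routing cost 26 + fixed 21 = 47.
All other subsets cost ≥ 46. Minimum total cost: 45.

45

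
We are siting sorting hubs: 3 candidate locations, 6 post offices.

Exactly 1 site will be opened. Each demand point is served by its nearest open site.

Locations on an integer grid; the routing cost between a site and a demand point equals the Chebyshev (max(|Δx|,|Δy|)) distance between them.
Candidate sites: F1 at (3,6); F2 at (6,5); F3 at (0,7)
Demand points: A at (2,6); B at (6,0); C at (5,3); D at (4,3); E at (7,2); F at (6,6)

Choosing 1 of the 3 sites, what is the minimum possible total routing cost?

Open {F2}.
  A→F2 4, B→F2 5, C→F2 2, D→F2 2, E→F2 3, F→F2 1  ⇒ total 17.
Compare {F1}: total 20.
Compare {F3}: total 31.

17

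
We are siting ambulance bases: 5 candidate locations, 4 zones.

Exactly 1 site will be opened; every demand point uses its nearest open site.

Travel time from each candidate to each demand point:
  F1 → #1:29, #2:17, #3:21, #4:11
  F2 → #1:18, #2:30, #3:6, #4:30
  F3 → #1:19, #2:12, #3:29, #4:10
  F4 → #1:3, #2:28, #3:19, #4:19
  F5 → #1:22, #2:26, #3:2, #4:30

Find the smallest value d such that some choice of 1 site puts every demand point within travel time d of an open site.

28

Open {F4}.
  Farthest demand point is #2 at travel time 28 (to F4); all others are ≤ 28.
With {F1} the worst case is 29.
With {F3} the worst case is 29.
No size-1 selection achieves below 28.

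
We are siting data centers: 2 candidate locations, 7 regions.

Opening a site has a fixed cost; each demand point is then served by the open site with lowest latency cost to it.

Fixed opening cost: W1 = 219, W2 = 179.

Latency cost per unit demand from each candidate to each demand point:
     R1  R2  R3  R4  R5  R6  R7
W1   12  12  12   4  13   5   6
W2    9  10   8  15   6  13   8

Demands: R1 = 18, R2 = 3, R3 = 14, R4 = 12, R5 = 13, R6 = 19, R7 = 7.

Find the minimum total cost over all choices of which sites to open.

Open {W1, W2}: assign each demand point to its cheapest open site.
  R1→W2 18×9=162, R2→W2 3×10=30, R3→W2 14×8=112, R4→W1 12×4=48, R5→W2 13×6=78, R6→W1 19×5=95, R7→W1 7×6=42
  latency cost 567, fixed 398 → total 965.
Compare {W1}: latency cost 774 + fixed 219 = 993.
Compare {W2}: latency cost 865 + fixed 179 = 1044.

965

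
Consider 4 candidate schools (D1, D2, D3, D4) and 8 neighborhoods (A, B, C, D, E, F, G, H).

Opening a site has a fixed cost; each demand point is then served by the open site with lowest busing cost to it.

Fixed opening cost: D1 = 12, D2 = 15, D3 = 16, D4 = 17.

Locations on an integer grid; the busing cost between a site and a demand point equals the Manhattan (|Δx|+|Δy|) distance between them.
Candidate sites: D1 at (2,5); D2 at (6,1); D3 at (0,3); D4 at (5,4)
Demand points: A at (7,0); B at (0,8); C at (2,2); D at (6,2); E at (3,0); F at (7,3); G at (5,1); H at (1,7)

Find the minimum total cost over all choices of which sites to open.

Open {D1, D2}: assign each demand point to its cheapest open site.
  A→D2 2, B→D1 5, C→D1 3, D→D2 1, E→D2 4, F→D2 3, G→D2 1, H→D1 3
  busing cost 22, fixed 27 → total 49.
Compare {D2}: busing cost 40 + fixed 15 = 55.
Compare {D2, D3}: busing cost 24 + fixed 31 = 55.
Compare {D4}: busing cost 42 + fixed 17 = 59.
All other subsets cost ≥ 55. Minimum total cost: 49.

49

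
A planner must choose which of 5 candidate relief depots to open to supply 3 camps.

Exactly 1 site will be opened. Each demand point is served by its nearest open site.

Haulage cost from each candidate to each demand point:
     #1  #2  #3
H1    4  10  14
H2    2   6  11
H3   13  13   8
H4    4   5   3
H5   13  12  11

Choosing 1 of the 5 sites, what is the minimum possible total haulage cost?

12

Open {H4}.
  #1→H4 4, #2→H4 5, #3→H4 3  ⇒ total 12.
Compare {H2}: total 19.
Compare {H1}: total 28.
No size-1 selection does better; minimum is 12.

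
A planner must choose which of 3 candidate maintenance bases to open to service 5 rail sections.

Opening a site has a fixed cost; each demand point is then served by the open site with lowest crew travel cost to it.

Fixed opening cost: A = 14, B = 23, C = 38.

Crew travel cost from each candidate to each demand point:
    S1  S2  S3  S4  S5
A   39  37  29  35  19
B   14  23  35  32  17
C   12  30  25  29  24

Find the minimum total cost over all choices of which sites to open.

Open {B}: assign each demand point to its cheapest open site.
  S1→B 14, S2→B 23, S3→B 35, S4→B 32, S5→B 17
  crew travel cost 121, fixed 23 → total 144.
Compare {A, B}: crew travel cost 115 + fixed 37 = 152.
Compare {C}: crew travel cost 120 + fixed 38 = 158.
Compare {A, C}: crew travel cost 115 + fixed 52 = 167.
All other subsets cost ≥ 152. Minimum total cost: 144.

144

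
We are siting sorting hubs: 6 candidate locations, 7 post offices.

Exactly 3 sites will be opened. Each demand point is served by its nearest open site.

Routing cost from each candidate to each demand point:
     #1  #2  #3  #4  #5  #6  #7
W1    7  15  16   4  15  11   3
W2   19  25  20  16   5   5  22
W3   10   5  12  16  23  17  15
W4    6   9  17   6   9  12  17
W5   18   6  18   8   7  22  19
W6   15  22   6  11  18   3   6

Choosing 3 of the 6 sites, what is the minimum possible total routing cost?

36

Open {W1, W5, W6}.
  #1→W1 7, #2→W5 6, #3→W6 6, #4→W1 4, #5→W5 7, #6→W6 3, #7→W1 3  ⇒ total 36.
Compare {W1, W4, W6}: total 40.
Compare {W4, W5, W6}: total 40.
No size-3 selection does better; minimum is 36.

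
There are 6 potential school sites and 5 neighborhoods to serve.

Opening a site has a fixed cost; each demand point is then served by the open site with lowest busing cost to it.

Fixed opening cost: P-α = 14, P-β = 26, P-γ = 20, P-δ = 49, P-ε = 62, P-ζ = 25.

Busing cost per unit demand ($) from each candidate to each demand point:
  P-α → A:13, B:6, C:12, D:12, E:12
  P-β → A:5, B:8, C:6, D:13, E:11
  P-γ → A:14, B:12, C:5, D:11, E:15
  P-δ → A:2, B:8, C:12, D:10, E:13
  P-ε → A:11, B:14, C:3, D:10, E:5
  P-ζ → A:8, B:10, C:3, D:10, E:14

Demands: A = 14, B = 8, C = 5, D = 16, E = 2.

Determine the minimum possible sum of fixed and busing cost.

Open {P-α, P-δ, P-ζ}: assign each demand point to its cheapest open site.
  A→P-δ 14×2=28, B→P-α 8×6=48, C→P-ζ 5×3=15, D→P-δ 16×10=160, E→P-α 2×12=24
  busing cost 275, fixed 88 → total 363.
Compare {P-δ, P-ζ}: busing cost 293 + fixed 74 = 367.
Compare {P-α, P-γ, P-δ}: busing cost 285 + fixed 83 = 368.
Compare {P-γ, P-δ}: busing cost 303 + fixed 69 = 372.
All other subsets cost ≥ 367. Minimum total cost: 363.

363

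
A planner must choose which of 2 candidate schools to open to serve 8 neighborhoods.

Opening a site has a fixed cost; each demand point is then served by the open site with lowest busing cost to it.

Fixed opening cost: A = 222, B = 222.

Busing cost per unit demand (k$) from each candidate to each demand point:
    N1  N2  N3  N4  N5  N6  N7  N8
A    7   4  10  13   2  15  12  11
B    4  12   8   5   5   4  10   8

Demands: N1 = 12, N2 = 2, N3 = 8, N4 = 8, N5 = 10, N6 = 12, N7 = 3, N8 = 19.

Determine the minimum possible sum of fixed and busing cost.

Open {B}: assign each demand point to its cheapest open site.
  N1→B 12×4=48, N2→B 2×12=24, N3→B 8×8=64, N4→B 8×5=40, N5→B 10×5=50, N6→B 12×4=48, N7→B 3×10=30, N8→B 19×8=152
  busing cost 456, fixed 222 → total 678.
Compare {A, B}: busing cost 410 + fixed 444 = 854.
Compare {A}: busing cost 721 + fixed 222 = 943.

678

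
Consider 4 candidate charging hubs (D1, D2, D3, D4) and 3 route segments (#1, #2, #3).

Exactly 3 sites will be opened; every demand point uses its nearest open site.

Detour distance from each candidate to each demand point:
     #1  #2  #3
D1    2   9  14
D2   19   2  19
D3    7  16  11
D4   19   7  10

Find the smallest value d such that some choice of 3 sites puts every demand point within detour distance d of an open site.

Open {D1, D2, D4}.
  Farthest demand point is #3 at detour distance 10 (to D4); all others are ≤ 10.
With {D1, D3, D4} the worst case is 10.
With {D2, D3, D4} the worst case is 10.
No size-3 selection achieves below 10.

10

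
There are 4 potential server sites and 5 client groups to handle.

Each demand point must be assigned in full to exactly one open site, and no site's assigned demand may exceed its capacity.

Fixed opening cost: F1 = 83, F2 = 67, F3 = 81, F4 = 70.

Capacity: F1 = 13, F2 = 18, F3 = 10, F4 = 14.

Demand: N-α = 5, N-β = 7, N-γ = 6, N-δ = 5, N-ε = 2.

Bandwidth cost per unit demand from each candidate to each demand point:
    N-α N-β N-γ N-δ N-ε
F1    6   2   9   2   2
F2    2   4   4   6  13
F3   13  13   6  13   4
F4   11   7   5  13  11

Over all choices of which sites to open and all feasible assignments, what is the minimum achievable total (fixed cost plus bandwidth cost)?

Open {F1, F2}; cheapest assignment that respects the capacities:
  F1 (cap 13, load 7): N-δ, N-ε — cost 5×2 + 2×2 = 14
  F2 (cap 18, load 18): N-α, N-β, N-γ — cost 5×2 + 7×4 + 6×4 = 62
  Shipping 76, fixed 150 → total 226.
  Any other capacity-feasible assignment to {F1, F2} ships for at least 76.
Compare {F2, F4}: its best feasible assignment gives total 257.
Compare {F2, F3}: its best feasible assignment gives total 260.
Every other set of open sites that can feasibly serve all demand totals ≥ 257 even under its best assignment. Minimum: 226.

226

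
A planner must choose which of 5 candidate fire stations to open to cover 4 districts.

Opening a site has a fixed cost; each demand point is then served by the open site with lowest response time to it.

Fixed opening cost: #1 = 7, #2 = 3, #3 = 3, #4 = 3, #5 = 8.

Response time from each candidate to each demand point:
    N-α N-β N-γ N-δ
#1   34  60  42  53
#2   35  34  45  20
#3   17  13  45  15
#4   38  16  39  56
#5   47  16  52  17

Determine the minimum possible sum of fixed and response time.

Open {#3, #4}: assign each demand point to its cheapest open site.
  N-α→#3 17, N-β→#3 13, N-γ→#4 39, N-δ→#3 15
  response time 84, fixed 6 → total 90.
Compare {#3}: response time 90 + fixed 3 = 93.
Compare {#2, #3, #4}: response time 84 + fixed 9 = 93.
Compare {#2, #3}: response time 90 + fixed 6 = 96.
All other subsets cost ≥ 93. Minimum total cost: 90.

90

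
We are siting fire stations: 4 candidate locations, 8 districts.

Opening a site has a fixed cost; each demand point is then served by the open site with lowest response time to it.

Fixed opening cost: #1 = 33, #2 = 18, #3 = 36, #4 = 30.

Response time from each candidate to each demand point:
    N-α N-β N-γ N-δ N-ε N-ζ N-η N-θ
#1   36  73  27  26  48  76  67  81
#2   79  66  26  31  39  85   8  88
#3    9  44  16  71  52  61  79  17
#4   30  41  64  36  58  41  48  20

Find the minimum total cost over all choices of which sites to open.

Open {#2, #3}: assign each demand point to its cheapest open site.
  N-α→#3 9, N-β→#3 44, N-γ→#3 16, N-δ→#2 31, N-ε→#2 39, N-ζ→#3 61, N-η→#2 8, N-θ→#3 17
  response time 225, fixed 54 → total 279.
Compare {#2, #4}: response time 236 + fixed 48 = 284.
Compare {#2, #3, #4}: response time 202 + fixed 84 = 286.
Compare {#1, #2, #3}: response time 220 + fixed 87 = 307.
All other subsets cost ≥ 284. Minimum total cost: 279.

279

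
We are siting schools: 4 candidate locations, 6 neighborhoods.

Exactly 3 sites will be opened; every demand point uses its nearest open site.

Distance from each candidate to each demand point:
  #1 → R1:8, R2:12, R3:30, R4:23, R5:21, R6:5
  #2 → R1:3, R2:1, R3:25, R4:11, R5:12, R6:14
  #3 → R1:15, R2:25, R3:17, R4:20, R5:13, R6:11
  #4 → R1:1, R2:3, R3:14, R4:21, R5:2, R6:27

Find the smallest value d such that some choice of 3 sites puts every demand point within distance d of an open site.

14

Open {#1, #2, #4}.
  Farthest demand point is R3 at distance 14 (to #4); all others are ≤ 14.
With {#2, #3, #4} the worst case is 14.
With {#1, #2, #3} the worst case is 17.
No size-3 selection achieves below 14.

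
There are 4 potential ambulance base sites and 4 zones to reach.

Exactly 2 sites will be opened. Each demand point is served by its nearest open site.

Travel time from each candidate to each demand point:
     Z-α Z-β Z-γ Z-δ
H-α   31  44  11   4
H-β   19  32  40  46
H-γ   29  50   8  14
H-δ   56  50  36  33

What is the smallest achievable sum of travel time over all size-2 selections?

66

Open {H-α, H-β}.
  Z-α→H-β 19, Z-β→H-β 32, Z-γ→H-α 11, Z-δ→H-α 4  ⇒ total 66.
Compare {H-β, H-γ}: total 73.
Compare {H-α, H-γ}: total 85.
No size-2 selection does better; minimum is 66.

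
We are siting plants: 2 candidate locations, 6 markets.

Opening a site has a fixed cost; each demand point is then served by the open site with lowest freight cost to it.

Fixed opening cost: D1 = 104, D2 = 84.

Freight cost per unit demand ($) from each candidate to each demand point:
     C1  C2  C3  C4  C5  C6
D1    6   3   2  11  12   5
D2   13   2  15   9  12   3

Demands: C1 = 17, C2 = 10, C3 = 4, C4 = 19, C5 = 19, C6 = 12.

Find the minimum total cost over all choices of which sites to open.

Open {D1}: assign each demand point to its cheapest open site.
  C1→D1 17×6=102, C2→D1 10×3=30, C3→D1 4×2=8, C4→D1 19×11=209, C5→D1 19×12=228, C6→D1 12×5=60
  freight cost 637, fixed 104 → total 741.
Compare {D1, D2}: freight cost 565 + fixed 188 = 753.
Compare {D2}: freight cost 736 + fixed 84 = 820.

741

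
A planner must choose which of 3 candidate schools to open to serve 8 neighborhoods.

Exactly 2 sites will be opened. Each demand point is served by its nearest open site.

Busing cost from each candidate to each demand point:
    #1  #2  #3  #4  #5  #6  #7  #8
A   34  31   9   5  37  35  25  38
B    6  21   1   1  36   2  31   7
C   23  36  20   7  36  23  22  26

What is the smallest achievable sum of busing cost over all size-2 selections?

Open {B, C}.
  #1→B 6, #2→B 21, #3→B 1, #4→B 1, #5→B 36, #6→B 2, #7→C 22, #8→B 7  ⇒ total 96.
Compare {A, B}: total 99.
Compare {A, C}: total 175.

96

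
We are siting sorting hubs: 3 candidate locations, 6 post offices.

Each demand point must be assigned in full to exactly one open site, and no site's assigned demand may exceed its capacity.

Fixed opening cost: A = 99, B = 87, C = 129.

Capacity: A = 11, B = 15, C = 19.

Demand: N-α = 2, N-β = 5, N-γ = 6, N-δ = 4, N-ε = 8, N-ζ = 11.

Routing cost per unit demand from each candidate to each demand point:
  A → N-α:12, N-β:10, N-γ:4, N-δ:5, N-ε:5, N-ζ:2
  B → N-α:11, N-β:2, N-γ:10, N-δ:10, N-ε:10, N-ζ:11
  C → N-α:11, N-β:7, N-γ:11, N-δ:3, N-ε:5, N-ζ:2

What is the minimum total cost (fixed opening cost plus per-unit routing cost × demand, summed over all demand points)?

453

Open {A, B, C}; cheapest assignment that respects the capacities:
  A (cap 11, load 10): N-γ, N-δ — cost 6×4 + 4×5 = 44
  B (cap 15, load 7): N-α, N-β — cost 2×11 + 5×2 = 32
  C (cap 19, load 19): N-ε, N-ζ — cost 8×5 + 11×2 = 62
  Shipping 138, fixed 315 → total 453.
  Any other capacity-feasible assignment to {A, B, C} ships for at least 138.
Total demand is 36 and no other set of sites has combined capacity ≥ 36, so {A, B, C} is the only feasible choice of open sites. Minimum: 453.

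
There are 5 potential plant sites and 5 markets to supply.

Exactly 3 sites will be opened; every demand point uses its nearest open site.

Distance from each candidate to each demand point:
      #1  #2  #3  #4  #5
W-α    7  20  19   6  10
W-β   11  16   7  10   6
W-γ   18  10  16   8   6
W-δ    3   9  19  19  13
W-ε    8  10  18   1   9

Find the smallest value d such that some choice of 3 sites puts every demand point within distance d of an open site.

9

Open {W-α, W-β, W-δ}.
  Farthest demand point is #2 at distance 9 (to W-δ); all others are ≤ 9.
With {W-β, W-γ, W-δ} the worst case is 9.
With {W-β, W-δ, W-ε} the worst case is 9.
No size-3 selection achieves below 9.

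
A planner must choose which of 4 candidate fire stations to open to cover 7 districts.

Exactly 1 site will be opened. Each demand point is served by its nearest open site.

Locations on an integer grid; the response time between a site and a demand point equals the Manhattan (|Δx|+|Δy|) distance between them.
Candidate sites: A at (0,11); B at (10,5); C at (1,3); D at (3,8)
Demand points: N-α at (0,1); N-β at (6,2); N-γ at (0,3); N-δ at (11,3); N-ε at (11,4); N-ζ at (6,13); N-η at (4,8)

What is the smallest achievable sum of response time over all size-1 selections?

Open {C}.
  N-α→C 3, N-β→C 6, N-γ→C 1, N-δ→C 10, N-ε→C 11, N-ζ→C 15, N-η→C 8  ⇒ total 54.
Compare {B}: total 59.
Compare {D}: total 61.
No size-1 selection does better; minimum is 54.

54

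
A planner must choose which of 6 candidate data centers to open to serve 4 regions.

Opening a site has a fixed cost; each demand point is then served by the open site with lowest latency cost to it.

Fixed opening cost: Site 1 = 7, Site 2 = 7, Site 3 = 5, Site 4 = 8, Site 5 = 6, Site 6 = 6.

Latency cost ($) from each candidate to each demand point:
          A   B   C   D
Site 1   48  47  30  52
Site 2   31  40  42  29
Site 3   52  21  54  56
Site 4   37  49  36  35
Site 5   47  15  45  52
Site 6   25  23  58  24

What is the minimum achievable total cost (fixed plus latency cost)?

Open {Site 1, Site 5, Site 6}: assign each demand point to its cheapest open site.
  A→Site 6 25, B→Site 5 15, C→Site 1 30, D→Site 6 24
  latency cost 94, fixed 19 → total 113.
Compare {Site 1, Site 6}: latency cost 102 + fixed 13 = 115.
Compare {Site 1, Site 3, Site 6}: latency cost 100 + fixed 18 = 118.
Compare {Site 1, Site 3, Site 5, Site 6}: latency cost 94 + fixed 24 = 118.
All other subsets cost ≥ 115. Minimum total cost: 113.

113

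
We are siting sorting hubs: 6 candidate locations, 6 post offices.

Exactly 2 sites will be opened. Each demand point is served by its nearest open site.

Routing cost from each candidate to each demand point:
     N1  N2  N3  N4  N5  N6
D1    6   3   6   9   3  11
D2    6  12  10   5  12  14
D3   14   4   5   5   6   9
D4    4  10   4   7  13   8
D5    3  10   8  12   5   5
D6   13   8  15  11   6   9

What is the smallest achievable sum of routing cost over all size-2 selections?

Open {D3, D5}.
  N1→D5 3, N2→D3 4, N3→D3 5, N4→D3 5, N5→D5 5, N6→D5 5  ⇒ total 27.
Compare {D1, D4}: total 29.
Compare {D1, D5}: total 29.
No size-2 selection does better; minimum is 27.

27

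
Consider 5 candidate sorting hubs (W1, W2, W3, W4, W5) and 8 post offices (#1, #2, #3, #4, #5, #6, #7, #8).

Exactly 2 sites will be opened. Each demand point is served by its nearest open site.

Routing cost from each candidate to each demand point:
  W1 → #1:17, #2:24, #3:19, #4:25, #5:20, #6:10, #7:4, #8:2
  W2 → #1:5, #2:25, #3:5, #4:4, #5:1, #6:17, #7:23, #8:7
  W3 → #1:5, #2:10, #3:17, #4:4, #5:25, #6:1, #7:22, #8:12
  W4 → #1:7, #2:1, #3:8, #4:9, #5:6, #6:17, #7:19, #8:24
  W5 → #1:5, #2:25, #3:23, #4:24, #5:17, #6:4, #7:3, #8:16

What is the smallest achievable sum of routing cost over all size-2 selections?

47

Open {W1, W4}.
  #1→W4 7, #2→W4 1, #3→W4 8, #4→W4 9, #5→W4 6, #6→W1 10, #7→W1 4, #8→W1 2  ⇒ total 47.
Compare {W4, W5}: total 52.
Compare {W2, W5}: total 54.
No size-2 selection does better; minimum is 47.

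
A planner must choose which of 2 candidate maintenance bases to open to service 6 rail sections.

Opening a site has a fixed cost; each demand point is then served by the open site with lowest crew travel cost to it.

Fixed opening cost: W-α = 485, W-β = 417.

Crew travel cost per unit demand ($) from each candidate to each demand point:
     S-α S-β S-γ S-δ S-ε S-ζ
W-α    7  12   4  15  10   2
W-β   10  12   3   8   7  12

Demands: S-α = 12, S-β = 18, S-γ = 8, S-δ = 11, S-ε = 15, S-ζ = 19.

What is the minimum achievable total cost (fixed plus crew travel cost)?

Open {W-α}: assign each demand point to its cheapest open site.
  S-α→W-α 12×7=84, S-β→W-α 18×12=216, S-γ→W-α 8×4=32, S-δ→W-α 11×15=165, S-ε→W-α 15×10=150, S-ζ→W-α 19×2=38
  crew travel cost 685, fixed 485 → total 1170.
Compare {W-β}: crew travel cost 781 + fixed 417 = 1198.
Compare {W-α, W-β}: crew travel cost 555 + fixed 902 = 1457.

1170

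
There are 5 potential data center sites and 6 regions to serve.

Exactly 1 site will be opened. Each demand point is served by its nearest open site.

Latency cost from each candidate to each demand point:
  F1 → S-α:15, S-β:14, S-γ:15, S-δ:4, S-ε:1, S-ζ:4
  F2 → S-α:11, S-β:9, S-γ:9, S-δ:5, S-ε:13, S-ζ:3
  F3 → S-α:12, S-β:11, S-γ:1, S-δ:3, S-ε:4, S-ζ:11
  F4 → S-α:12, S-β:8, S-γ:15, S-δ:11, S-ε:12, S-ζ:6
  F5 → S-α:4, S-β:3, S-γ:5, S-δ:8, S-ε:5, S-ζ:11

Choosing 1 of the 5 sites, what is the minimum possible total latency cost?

Open {F5}.
  S-α→F5 4, S-β→F5 3, S-γ→F5 5, S-δ→F5 8, S-ε→F5 5, S-ζ→F5 11  ⇒ total 36.
Compare {F3}: total 42.
Compare {F2}: total 50.
No size-1 selection does better; minimum is 36.

36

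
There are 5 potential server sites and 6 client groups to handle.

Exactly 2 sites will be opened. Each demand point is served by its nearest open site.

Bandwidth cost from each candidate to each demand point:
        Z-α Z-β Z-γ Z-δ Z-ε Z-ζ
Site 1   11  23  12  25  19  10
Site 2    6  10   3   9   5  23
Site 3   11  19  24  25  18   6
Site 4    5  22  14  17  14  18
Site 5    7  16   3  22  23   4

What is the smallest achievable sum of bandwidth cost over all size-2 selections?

37

Open {Site 2, Site 5}.
  Z-α→Site 2 6, Z-β→Site 2 10, Z-γ→Site 2 3, Z-δ→Site 2 9, Z-ε→Site 2 5, Z-ζ→Site 5 4  ⇒ total 37.
Compare {Site 2, Site 3}: total 39.
Compare {Site 1, Site 2}: total 43.
No size-2 selection does better; minimum is 37.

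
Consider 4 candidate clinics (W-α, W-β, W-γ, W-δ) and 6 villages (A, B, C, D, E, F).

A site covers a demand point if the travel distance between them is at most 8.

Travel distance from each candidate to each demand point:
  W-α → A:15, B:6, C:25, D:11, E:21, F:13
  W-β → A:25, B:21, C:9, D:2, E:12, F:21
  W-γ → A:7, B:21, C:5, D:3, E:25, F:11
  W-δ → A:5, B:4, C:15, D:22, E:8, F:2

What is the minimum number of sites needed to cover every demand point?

Coverage sets (demand points within 8 of each site):
  W-α: {B}
  W-β: {D}
  W-γ: {A, C, D}
  W-δ: {A, B, E, F}
No single site covers all 6 demand points.
But {W-γ, W-δ} covers everything, so the minimum is 2.

2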